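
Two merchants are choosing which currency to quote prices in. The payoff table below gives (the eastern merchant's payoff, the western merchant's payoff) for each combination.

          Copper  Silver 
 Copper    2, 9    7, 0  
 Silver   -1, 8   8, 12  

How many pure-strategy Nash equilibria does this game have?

Both Copper: the eastern merchant gets 2 (best alternative -1); the western merchant gets 9 (best alternative 0). Neither deviates — NE.
Both Silver: the eastern merchant gets 8 (best alternative 7); the western merchant gets 12 (best alternative 8). Neither deviates — NE.
(Silver, Copper) is not a NE: the eastern merchant would switch to Copper (2 > -1).
No other cell survives both best-response checks, so there are 2 pure NE.

2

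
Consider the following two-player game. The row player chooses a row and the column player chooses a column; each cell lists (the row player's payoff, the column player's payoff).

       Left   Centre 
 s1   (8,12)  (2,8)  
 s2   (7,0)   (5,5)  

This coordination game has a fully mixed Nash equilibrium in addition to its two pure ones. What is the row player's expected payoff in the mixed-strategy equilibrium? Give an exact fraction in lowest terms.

13/2

The column player mixes with probability q on Left, chosen so the row player is indifferent: 8q + 2(1−q) = 7q + 5(1−q) gives q = 3/4.
The row player's expected payoff (from either row, since indifferent) is 8·3/4 + 2·1/4 = 13/2.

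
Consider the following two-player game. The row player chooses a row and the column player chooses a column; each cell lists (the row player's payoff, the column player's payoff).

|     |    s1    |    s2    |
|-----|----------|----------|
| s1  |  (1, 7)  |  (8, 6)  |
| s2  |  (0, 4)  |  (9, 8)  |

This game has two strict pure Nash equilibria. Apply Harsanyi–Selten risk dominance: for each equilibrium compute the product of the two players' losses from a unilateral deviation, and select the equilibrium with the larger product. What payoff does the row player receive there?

At both s1: the row player loses 1 − 0 = 1 by deviating; the column player loses 7 − 6 = 1. Product = 1·1 = 1.
At both s2: the row player loses 9 − 8 = 1 by deviating; the column player loses 8 − 4 = 4. Product = 1·4 = 4.
4 > 1, so both s2 is risk-dominant. The row player's payoff there is 9.

9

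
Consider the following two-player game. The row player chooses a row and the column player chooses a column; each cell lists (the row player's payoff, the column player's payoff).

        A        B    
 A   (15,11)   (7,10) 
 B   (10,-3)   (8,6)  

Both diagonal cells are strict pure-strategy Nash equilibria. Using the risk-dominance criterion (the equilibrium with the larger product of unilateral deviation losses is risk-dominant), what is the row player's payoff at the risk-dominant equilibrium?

At both A: the row player loses 15 − 10 = 5 by deviating; the column player loses 11 − 10 = 1. Product = 5·1 = 5.
At both B: the row player loses 8 − 7 = 1 by deviating; the column player loses 6 − (-3) = 9. Product = 1·9 = 9.
9 > 5, so both B is risk-dominant. The row player's payoff there is 8.

8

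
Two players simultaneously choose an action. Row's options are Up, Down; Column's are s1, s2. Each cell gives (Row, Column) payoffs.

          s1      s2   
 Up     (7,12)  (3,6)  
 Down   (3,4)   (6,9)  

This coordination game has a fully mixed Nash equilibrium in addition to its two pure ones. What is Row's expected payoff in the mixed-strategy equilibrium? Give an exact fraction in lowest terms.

Column mixes with probability q on s1, chosen so Row is indifferent: 7q + 3(1−q) = 3q + 6(1−q) gives q = 3/7.
Row's expected payoff (from either row, since indifferent) is 7·3/7 + 3·4/7 = 33/7.

33/7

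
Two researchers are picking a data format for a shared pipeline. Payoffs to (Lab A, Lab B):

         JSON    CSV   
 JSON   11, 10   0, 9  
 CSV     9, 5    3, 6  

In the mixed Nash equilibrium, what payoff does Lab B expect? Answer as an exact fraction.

Lab A mixes with probability p on JSON, chosen so Lab B is indifferent: 10p + 5(1−p) = 9p + 6(1−p) gives p = 1/2.
Lab B's expected payoff is 10·1/2 + 5·1/2 = 15/2.

15/2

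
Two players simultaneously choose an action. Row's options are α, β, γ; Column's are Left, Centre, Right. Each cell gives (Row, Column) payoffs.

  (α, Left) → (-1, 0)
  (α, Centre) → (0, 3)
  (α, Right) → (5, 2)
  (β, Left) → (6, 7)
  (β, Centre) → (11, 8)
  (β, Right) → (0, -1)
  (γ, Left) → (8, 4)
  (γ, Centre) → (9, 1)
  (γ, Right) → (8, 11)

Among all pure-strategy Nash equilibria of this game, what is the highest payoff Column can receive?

(β, Centre) is a pure NE (Row: 11 ≥ 9; Column: 8 ≥ 7). Column gets 8.
(γ, Right) is a pure NE (Row: 8 ≥ 5; Column: 11 ≥ 4). Column gets 11.
Every other cell has a profitable deviation for at least one player. Highest of {8, 11} is 11.

11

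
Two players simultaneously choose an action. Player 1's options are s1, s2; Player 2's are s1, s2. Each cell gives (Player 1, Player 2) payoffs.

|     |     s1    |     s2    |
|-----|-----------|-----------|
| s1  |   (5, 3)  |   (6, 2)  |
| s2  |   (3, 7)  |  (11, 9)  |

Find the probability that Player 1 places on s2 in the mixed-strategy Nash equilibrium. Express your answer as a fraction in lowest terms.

Player 1's mix p on s1 must make Player 2 indifferent between s1 and s2.
Player 2's payoff from s1: 3p + 7(1−p). From s2: 2p + 9(1−p).
Set equal: 1p = 2(1−p) → p = 2/3.
Probability on s2 is 1 − 2/3 = 1/3.

1/3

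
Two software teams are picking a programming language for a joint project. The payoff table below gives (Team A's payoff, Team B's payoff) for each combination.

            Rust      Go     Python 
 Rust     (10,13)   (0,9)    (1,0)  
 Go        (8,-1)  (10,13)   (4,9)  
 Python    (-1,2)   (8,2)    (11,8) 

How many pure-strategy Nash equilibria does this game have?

Both Rust: Team A gets 10 (best alternative 8); Team B gets 13 (best alternative 9). Neither deviates — NE.
Both Go: Team A gets 10 (best alternative 8); Team B gets 13 (best alternative 9). Neither deviates — NE.
Both Python: Team A gets 11 (best alternative 4); Team B gets 8 (best alternative 2). Neither deviates — NE.
(Go, Rust) is not a NE: Team A would switch to Rust (10 > 8).
No other cell survives both best-response checks, so there are 3 pure NE.

3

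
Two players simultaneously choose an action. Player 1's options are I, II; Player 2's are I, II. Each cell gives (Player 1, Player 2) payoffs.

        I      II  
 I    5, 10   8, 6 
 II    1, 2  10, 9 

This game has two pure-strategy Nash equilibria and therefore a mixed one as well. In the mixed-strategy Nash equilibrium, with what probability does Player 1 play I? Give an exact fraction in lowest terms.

7/11

Player 1's mix p on I must make Player 2 indifferent between I and II.
Player 2's payoff from I: 10p + 2(1−p). From II: 6p + 9(1−p).
Set equal: 4p = 7(1−p) → p = 7/11.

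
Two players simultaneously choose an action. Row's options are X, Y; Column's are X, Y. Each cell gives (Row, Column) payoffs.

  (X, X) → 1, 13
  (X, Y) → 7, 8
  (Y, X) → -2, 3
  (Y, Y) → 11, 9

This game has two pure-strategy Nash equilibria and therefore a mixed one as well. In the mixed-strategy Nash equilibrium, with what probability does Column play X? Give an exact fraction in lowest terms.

4/7

Column's mix q on X must make Row indifferent between X and Y.
Row's payoff from X: 1q + 7(1−q). From Y: (-2)q + 11(1−q).
Set equal: 3q = 4(1−q) → q = 4/7.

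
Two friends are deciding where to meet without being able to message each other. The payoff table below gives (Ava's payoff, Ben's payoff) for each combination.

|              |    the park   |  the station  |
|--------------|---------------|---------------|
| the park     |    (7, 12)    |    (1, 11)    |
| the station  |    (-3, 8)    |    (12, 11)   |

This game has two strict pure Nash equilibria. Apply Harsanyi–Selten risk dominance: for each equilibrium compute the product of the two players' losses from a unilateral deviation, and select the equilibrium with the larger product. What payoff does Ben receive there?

11

At both the park: Ava loses 7 − (-3) = 10 by deviating; Ben loses 12 − 11 = 1. Product = 10·1 = 10.
At both the station: Ava loses 12 − 1 = 11 by deviating; Ben loses 11 − 8 = 3. Product = 11·3 = 33.
33 > 10, so both the station is risk-dominant. Ben's payoff there is 11.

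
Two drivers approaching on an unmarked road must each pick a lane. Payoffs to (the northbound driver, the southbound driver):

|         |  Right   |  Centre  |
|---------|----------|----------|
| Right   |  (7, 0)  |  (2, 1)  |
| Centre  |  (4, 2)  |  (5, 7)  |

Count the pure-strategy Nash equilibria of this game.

1

Both Centre: the northbound driver gets 5 (best alternative 2); the southbound driver gets 7 (best alternative 2). Neither deviates — NE.
Both Right is not a NE: the southbound driver would switch to Centre (1 > 0).
No other cell survives both best-response checks, so there is 1 pure NE.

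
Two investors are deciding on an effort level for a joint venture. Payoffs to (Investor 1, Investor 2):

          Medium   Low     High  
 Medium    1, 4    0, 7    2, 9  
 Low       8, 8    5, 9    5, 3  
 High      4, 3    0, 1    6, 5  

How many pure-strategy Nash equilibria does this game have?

Both Low: Investor 1 gets 5 (best alternative 0); Investor 2 gets 9 (best alternative 8). Neither deviates — NE.
Both High: Investor 1 gets 6 (best alternative 5); Investor 2 gets 5 (best alternative 3). Neither deviates — NE.
Both Medium is not a NE: Investor 1 would switch to Low (8 > 1).
No other cell survives both best-response checks, so there are 2 pure NE.

2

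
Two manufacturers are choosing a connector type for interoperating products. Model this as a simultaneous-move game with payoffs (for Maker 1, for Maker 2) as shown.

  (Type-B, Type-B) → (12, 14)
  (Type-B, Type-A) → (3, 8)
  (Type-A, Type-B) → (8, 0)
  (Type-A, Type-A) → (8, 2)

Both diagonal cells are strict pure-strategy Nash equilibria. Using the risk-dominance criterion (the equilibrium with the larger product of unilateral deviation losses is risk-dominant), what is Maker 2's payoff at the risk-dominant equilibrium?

At both Type-B: Maker 1 loses 12 − 8 = 4 by deviating; Maker 2 loses 14 − 8 = 6. Product = 4·6 = 24.
At both Type-A: Maker 1 loses 8 − 3 = 5 by deviating; Maker 2 loses 2 − 0 = 2. Product = 5·2 = 10.
24 > 10, so both Type-B is risk-dominant. Maker 2's payoff there is 14.

14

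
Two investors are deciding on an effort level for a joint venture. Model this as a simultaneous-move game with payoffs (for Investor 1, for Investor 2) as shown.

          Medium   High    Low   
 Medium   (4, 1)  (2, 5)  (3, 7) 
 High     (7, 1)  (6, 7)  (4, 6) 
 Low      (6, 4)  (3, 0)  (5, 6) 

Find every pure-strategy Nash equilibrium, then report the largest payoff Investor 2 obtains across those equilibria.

7

Both High is a pure NE (Investor 1: 6 ≥ 3; Investor 2: 7 ≥ 6). Investor 2 gets 7.
Both Low is a pure NE (Investor 1: 5 ≥ 4; Investor 2: 6 ≥ 4). Investor 2 gets 6.
Every other cell has a profitable deviation for at least one player. Highest of {7, 6} is 7.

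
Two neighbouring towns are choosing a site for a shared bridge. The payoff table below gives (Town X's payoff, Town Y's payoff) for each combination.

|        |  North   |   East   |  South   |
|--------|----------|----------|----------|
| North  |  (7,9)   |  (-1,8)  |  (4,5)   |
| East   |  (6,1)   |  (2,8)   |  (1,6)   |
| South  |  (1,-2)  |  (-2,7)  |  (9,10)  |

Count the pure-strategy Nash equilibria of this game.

Both North: Town X gets 7 (best alternative 6); Town Y gets 9 (best alternative 8). Neither deviates — NE.
Both East: Town X gets 2 (best alternative -1); Town Y gets 8 (best alternative 6). Neither deviates — NE.
Both South: Town X gets 9 (best alternative 4); Town Y gets 10 (best alternative 7). Neither deviates — NE.
(North, East) is not a NE: Town X would switch to East (2 > -1).
No other cell survives both best-response checks, so there are 3 pure NE.

3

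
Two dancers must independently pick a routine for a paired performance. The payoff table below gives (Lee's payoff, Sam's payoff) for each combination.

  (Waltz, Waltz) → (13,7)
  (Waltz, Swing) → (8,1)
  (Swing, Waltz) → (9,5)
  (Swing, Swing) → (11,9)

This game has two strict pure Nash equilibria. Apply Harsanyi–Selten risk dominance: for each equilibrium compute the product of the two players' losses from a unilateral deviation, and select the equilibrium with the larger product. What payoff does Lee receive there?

At both Waltz: Lee loses 13 − 9 = 4 by deviating; Sam loses 7 − 1 = 6. Product = 4·6 = 24.
At both Swing: Lee loses 11 − 8 = 3 by deviating; Sam loses 9 − 5 = 4. Product = 3·4 = 12.
24 > 12, so both Waltz is risk-dominant. Lee's payoff there is 13.

13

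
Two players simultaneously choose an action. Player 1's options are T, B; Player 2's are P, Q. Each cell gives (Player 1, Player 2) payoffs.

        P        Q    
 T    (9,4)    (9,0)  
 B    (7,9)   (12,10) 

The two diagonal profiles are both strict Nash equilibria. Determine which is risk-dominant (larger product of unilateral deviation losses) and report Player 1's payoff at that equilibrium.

9

At (T, P): Player 1 loses 9 − 7 = 2 by deviating; Player 2 loses 4 − 0 = 4. Product = 2·4 = 8.
At (B, Q): Player 1 loses 12 − 9 = 3 by deviating; Player 2 loses 10 − 9 = 1. Product = 3·1 = 3.
8 > 3, so (T, P) is risk-dominant. Player 1's payoff there is 9.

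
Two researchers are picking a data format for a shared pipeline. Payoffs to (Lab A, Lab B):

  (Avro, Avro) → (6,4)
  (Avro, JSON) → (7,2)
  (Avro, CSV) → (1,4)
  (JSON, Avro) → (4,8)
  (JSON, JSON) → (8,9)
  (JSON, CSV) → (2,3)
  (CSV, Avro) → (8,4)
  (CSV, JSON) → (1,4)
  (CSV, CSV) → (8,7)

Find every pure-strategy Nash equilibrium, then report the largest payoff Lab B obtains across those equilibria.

Both JSON is a pure NE (Lab A: 8 ≥ 7; Lab B: 9 ≥ 8). Lab B gets 9.
Both CSV is a pure NE (Lab A: 8 ≥ 2; Lab B: 7 ≥ 4). Lab B gets 7.
Every other cell has a profitable deviation for at least one player. Highest of {9, 7} is 9.

9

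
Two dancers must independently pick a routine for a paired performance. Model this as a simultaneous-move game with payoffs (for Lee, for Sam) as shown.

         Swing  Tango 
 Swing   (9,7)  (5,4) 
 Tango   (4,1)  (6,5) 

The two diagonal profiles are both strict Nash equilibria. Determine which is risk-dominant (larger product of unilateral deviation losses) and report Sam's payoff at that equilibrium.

7

At both Swing: Lee loses 9 − 4 = 5 by deviating; Sam loses 7 − 4 = 3. Product = 5·3 = 15.
At both Tango: Lee loses 6 − 5 = 1 by deviating; Sam loses 5 − 1 = 4. Product = 1·4 = 4.
15 > 4, so both Swing is risk-dominant. Sam's payoff there is 7.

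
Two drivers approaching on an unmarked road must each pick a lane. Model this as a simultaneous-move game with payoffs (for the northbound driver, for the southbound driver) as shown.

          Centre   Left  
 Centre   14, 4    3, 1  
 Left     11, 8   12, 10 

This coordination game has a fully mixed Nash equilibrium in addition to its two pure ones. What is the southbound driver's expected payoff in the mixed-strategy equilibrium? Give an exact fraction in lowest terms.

32/5

The northbound driver mixes with probability p on Centre, chosen so the southbound driver is indifferent: 4p + 8(1−p) = 1p + 10(1−p) gives p = 2/5.
The southbound driver's expected payoff is 4·2/5 + 8·3/5 = 32/5.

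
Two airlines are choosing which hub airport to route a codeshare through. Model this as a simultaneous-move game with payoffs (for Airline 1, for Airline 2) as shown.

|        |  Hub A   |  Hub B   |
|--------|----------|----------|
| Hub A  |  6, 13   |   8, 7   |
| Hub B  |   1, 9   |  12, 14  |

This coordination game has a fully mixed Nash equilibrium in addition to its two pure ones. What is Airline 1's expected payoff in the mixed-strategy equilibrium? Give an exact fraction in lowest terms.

64/9

Airline 2 mixes with probability q on Hub A, chosen so Airline 1 is indifferent: 6q + 8(1−q) = 1q + 12(1−q) gives q = 4/9.
Airline 1's expected payoff (from either row, since indifferent) is 6·4/9 + 8·5/9 = 64/9.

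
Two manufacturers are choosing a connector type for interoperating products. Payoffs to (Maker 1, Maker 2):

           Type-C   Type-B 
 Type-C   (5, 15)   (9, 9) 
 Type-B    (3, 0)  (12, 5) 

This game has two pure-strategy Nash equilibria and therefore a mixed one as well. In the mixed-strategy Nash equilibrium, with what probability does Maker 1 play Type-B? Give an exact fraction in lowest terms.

6/11

Maker 1's mix p on Type-C must make Maker 2 indifferent between Type-C and Type-B.
Maker 2's payoff from Type-C: 15p + 0(1−p). From Type-B: 9p + 5(1−p).
Set equal: 6p = 5(1−p) → p = 5/11.
Probability on Type-B is 1 − 5/11 = 6/11.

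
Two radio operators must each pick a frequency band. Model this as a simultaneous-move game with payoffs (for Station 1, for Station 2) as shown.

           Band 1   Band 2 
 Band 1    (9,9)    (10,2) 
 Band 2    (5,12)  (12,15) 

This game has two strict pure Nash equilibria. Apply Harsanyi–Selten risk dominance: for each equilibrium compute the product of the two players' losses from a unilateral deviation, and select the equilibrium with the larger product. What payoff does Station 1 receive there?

9

At both Band 1: Station 1 loses 9 − 5 = 4 by deviating; Station 2 loses 9 − 2 = 7. Product = 4·7 = 28.
At both Band 2: Station 1 loses 12 − 10 = 2 by deviating; Station 2 loses 15 − 12 = 3. Product = 2·3 = 6.
28 > 6, so both Band 1 is risk-dominant. Station 1's payoff there is 9.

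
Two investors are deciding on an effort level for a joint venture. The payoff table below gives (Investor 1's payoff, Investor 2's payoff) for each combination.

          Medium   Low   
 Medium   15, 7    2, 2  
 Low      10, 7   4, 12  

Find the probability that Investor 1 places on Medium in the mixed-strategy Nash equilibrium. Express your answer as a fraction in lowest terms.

1/2

Investor 1's mix p on Medium must make Investor 2 indifferent between Medium and Low.
Investor 2's payoff from Medium: 7p + 7(1−p). From Low: 2p + 12(1−p).
Set equal: 5p = 5(1−p) → p = 5/10 = 1/2.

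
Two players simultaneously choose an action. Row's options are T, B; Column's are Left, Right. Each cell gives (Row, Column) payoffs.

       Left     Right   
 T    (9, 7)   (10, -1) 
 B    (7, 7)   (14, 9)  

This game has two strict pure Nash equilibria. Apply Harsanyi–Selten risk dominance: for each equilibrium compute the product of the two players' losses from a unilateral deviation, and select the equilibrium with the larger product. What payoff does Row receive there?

At (T, Left): Row loses 9 − 7 = 2 by deviating; Column loses 7 − (-1) = 8. Product = 2·8 = 16.
At (B, Right): Row loses 14 − 10 = 4 by deviating; Column loses 9 − 7 = 2. Product = 4·2 = 8.
16 > 8, so (T, Left) is risk-dominant. Row's payoff there is 9.

9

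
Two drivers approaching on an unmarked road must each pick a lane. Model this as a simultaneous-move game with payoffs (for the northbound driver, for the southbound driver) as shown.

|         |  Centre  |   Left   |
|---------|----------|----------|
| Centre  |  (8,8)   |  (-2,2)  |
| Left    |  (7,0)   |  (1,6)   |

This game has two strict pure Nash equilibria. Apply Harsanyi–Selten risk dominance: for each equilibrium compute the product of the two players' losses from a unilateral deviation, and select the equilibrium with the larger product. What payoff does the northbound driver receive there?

At both Centre: the northbound driver loses 8 − 7 = 1 by deviating; the southbound driver loses 8 − 2 = 6. Product = 1·6 = 6.
At both Left: the northbound driver loses 1 − (-2) = 3 by deviating; the southbound driver loses 6 − 0 = 6. Product = 3·6 = 18.
18 > 6, so both Left is risk-dominant. The northbound driver's payoff there is 1.

1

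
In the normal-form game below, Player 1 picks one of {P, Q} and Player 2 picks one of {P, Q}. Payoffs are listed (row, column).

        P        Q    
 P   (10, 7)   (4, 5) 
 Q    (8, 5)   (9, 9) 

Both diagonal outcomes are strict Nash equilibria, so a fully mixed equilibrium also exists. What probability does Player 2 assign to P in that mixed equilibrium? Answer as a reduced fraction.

5/7

Player 2's mix q on P must make Player 1 indifferent between P and Q.
Player 1's payoff from P: 10q + 4(1−q). From Q: 8q + 9(1−q).
Set equal: 2q = 5(1−q) → q = 5/7.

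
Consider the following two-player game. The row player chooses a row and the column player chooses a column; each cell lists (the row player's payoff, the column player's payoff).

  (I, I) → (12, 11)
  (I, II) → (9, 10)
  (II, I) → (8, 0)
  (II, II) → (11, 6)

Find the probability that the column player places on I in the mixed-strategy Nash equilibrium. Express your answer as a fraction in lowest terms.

The column player's mix q on I must make the row player indifferent between I and II.
The row player's payoff from I: 12q + 9(1−q). From II: 8q + 11(1−q).
Set equal: 4q = 2(1−q) → q = 2/6 = 1/3.

1/3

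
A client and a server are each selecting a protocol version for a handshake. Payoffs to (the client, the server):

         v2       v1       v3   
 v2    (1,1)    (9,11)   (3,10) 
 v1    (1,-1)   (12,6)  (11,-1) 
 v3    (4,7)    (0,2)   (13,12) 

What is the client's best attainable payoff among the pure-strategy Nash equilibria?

13

Both v1 is a pure NE (the client: 12 ≥ 9; the server: 6 ≥ -1). The client gets 12.
Both v3 is a pure NE (the client: 13 ≥ 11; the server: 12 ≥ 7). The client gets 13.
Every other cell has a profitable deviation for at least one player. Highest of {12, 13} is 13.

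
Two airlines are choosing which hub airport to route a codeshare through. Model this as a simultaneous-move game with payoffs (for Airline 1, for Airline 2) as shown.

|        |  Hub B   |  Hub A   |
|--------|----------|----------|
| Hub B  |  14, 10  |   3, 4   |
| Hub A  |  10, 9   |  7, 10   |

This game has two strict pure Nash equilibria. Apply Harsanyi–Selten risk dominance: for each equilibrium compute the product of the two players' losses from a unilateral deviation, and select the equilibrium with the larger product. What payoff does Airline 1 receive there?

14

At both Hub B: Airline 1 loses 14 − 10 = 4 by deviating; Airline 2 loses 10 − 4 = 6. Product = 4·6 = 24.
At both Hub A: Airline 1 loses 7 − 3 = 4 by deviating; Airline 2 loses 10 − 9 = 1. Product = 4·1 = 4.
24 > 4, so both Hub B is risk-dominant. Airline 1's payoff there is 14.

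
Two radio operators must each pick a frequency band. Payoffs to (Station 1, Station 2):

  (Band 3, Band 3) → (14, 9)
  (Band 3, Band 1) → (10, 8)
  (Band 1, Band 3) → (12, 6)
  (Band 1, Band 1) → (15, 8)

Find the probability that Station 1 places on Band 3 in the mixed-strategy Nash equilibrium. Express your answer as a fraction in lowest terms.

2/3

Station 1's mix p on Band 3 must make Station 2 indifferent between Band 3 and Band 1.
Station 2's payoff from Band 3: 9p + 6(1−p). From Band 1: 8p + 8(1−p).
Set equal: 1p = 2(1−p) → p = 2/3.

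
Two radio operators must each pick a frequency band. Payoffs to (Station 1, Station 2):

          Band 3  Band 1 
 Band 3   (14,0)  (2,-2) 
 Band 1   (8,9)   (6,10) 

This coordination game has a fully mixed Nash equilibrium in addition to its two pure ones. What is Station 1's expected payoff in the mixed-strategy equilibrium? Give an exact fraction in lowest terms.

Station 2 mixes with probability q on Band 3, chosen so Station 1 is indifferent: 14q + 2(1−q) = 8q + 6(1−q) gives q = 2/5.
Station 1's expected payoff (from either row, since indifferent) is 14·2/5 + 2·3/5 = 34/5.

34/5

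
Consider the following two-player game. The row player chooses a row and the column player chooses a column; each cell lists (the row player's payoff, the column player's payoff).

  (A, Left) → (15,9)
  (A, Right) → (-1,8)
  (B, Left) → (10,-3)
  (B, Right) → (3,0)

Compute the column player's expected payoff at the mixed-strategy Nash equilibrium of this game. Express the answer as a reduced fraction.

The row player mixes with probability p on A, chosen so the column player is indifferent: 9p + (-3)(1−p) = 8p + 0(1−p) gives p = 3/4.
The column player's expected payoff is 9·3/4 + (-3)·1/4 = 6.

6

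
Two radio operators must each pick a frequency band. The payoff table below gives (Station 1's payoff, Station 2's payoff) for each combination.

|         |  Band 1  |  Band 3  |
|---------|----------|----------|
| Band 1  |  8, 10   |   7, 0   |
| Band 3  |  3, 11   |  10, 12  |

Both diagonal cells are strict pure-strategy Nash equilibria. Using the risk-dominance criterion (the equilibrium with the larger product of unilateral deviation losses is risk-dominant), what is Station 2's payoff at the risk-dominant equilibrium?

10

At both Band 1: Station 1 loses 8 − 3 = 5 by deviating; Station 2 loses 10 − 0 = 10. Product = 5·10 = 50.
At both Band 3: Station 1 loses 10 − 7 = 3 by deviating; Station 2 loses 12 − 11 = 1. Product = 3·1 = 3.
50 > 3, so both Band 1 is risk-dominant. Station 2's payoff there is 10.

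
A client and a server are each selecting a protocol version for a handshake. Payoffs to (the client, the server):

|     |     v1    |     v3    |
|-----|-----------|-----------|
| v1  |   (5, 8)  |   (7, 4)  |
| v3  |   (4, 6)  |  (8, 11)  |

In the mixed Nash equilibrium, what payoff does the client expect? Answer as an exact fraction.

6

The server mixes with probability q on v1, chosen so the client is indifferent: 5q + 7(1−q) = 4q + 8(1−q) gives q = 1/2.
The client's expected payoff (from either row, since indifferent) is 5·1/2 + 7·1/2 = 6.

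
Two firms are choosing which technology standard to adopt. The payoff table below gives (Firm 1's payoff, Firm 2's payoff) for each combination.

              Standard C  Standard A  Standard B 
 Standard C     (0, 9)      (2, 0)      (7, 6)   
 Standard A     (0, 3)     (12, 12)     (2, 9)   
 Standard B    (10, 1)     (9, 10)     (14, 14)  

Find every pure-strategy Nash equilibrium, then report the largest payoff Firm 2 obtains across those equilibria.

14

Both Standard A is a pure NE (Firm 1: 12 ≥ 9; Firm 2: 12 ≥ 9). Firm 2 gets 12.
Both Standard B is a pure NE (Firm 1: 14 ≥ 7; Firm 2: 14 ≥ 10). Firm 2 gets 14.
Every other cell has a profitable deviation for at least one player. Highest of {12, 14} is 14.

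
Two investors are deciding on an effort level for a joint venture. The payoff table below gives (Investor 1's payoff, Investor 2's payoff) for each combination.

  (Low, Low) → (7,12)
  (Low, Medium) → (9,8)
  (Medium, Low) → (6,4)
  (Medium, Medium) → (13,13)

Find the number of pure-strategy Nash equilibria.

Both Low: Investor 1 gets 7 (best alternative 6); Investor 2 gets 12 (best alternative 8). Neither deviates — NE.
Both Medium: Investor 1 gets 13 (best alternative 9); Investor 2 gets 13 (best alternative 4). Neither deviates — NE.
(Medium, Low) is not a NE: Investor 1 would switch to Low (7 > 6).
No other cell survives both best-response checks, so there are 2 pure NE.

2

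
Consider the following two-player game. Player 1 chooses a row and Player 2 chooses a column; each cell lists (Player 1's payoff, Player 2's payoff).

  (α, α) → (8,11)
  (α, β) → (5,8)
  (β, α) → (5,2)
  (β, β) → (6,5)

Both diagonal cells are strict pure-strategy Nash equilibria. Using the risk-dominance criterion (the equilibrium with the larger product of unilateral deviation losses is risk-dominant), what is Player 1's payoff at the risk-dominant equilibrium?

8

At both α: Player 1 loses 8 − 5 = 3 by deviating; Player 2 loses 11 − 8 = 3. Product = 3·3 = 9.
At both β: Player 1 loses 6 − 5 = 1 by deviating; Player 2 loses 5 − 2 = 3. Product = 1·3 = 3.
9 > 3, so both α is risk-dominant. Player 1's payoff there is 8.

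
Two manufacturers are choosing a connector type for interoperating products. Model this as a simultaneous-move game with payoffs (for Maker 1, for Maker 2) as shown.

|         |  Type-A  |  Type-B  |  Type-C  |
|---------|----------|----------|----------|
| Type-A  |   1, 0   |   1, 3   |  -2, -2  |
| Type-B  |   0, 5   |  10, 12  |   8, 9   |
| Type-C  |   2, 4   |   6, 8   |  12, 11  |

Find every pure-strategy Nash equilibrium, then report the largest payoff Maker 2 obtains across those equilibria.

12

Both Type-B is a pure NE (Maker 1: 10 ≥ 6; Maker 2: 12 ≥ 9). Maker 2 gets 12.
Both Type-C is a pure NE (Maker 1: 12 ≥ 8; Maker 2: 11 ≥ 8). Maker 2 gets 11.
Every other cell has a profitable deviation for at least one player. Highest of {12, 11} is 12.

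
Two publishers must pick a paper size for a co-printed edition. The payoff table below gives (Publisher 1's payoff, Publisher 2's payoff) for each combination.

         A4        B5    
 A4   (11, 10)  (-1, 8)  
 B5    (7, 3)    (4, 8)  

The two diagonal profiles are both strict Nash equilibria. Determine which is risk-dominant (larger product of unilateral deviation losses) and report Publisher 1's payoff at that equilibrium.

At both A4: Publisher 1 loses 11 − 7 = 4 by deviating; Publisher 2 loses 10 − 8 = 2. Product = 4·2 = 8.
At both B5: Publisher 1 loses 4 − (-1) = 5 by deviating; Publisher 2 loses 8 − 3 = 5. Product = 5·5 = 25.
25 > 8, so both B5 is risk-dominant. Publisher 1's payoff there is 4.

4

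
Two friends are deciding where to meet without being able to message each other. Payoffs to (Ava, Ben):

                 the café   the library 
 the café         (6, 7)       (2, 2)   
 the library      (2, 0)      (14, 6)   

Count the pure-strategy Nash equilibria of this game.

2

Both the café: Ava gets 6 (best alternative 2); Ben gets 7 (best alternative 2). Neither deviates — NE.
Both the library: Ava gets 14 (best alternative 2); Ben gets 6 (best alternative 0). Neither deviates — NE.
(the library, the café) is not a NE: Ava would switch to the café (6 > 2).
No other cell survives both best-response checks, so there are 2 pure NE.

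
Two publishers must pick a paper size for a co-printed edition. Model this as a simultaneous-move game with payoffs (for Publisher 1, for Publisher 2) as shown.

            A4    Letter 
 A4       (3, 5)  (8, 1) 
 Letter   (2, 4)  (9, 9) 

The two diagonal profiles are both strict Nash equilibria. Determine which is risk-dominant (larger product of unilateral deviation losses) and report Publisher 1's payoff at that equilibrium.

9

At both A4: Publisher 1 loses 3 − 2 = 1 by deviating; Publisher 2 loses 5 − 1 = 4. Product = 1·4 = 4.
At both Letter: Publisher 1 loses 9 − 8 = 1 by deviating; Publisher 2 loses 9 − 4 = 5. Product = 1·5 = 5.
5 > 4, so both Letter is risk-dominant. Publisher 1's payoff there is 9.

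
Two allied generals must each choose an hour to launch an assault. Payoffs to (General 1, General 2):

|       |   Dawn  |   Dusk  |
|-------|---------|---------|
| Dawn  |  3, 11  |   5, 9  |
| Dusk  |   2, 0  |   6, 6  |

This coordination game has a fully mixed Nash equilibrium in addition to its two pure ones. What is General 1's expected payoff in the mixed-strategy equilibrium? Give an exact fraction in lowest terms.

General 2 mixes with probability q on Dawn, chosen so General 1 is indifferent: 3q + 5(1−q) = 2q + 6(1−q) gives q = 1/2.
General 1's expected payoff (from either row, since indifferent) is 3·1/2 + 5·1/2 = 4.

4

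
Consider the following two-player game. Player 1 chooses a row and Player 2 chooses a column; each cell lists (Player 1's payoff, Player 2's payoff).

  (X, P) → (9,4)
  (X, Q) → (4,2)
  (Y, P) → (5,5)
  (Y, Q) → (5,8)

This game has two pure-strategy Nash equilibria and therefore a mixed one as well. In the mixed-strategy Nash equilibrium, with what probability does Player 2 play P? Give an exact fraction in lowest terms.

1/5

Player 2's mix q on P must make Player 1 indifferent between X and Y.
Player 1's payoff from X: 9q + 4(1−q). From Y: 5q + 5(1−q).
Set equal: 4q = 1(1−q) → q = 1/5.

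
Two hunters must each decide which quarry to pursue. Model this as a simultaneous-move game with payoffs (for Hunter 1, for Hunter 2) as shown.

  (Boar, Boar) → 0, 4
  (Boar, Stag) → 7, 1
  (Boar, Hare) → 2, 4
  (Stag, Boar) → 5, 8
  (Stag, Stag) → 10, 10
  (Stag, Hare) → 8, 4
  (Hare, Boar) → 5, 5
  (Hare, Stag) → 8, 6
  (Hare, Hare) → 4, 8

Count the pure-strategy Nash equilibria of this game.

Both Stag: Hunter 1 gets 10 (best alternative 8); Hunter 2 gets 10 (best alternative 8). Neither deviates — NE.
Both Hare is not a NE: Hunter 1 would switch to Stag (8 > 4).
No other cell survives both best-response checks, so there is 1 pure NE.

1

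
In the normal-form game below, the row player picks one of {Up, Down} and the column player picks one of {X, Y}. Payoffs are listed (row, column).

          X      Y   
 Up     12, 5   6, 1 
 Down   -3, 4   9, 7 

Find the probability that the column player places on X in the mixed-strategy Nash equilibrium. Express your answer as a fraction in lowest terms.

The column player's mix q on X must make the row player indifferent between Up and Down.
The row player's payoff from Up: 12q + 6(1−q). From Down: (-3)q + 9(1−q).
Set equal: 15q = 3(1−q) → q = 3/18 = 1/6.

1/6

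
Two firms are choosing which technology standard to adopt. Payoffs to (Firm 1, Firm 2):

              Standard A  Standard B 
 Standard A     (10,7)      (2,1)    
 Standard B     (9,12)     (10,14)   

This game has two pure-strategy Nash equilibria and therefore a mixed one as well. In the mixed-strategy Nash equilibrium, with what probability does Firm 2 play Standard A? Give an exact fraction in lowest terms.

Firm 2's mix q on Standard A must make Firm 1 indifferent between Standard A and Standard B.
Firm 1's payoff from Standard A: 10q + 2(1−q). From Standard B: 9q + 10(1−q).
Set equal: 1q = 8(1−q) → q = 8/9.

8/9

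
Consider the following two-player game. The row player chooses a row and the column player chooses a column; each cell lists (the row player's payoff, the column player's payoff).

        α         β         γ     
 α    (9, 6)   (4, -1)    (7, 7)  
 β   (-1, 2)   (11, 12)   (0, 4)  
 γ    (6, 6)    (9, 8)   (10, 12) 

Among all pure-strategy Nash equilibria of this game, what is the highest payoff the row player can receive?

Both β is a pure NE (the row player: 11 ≥ 9; the column player: 12 ≥ 4). The row player gets 11.
Both γ is a pure NE (the row player: 10 ≥ 7; the column player: 12 ≥ 8). The row player gets 10.
Every other cell has a profitable deviation for at least one player. Highest of {11, 10} is 11.

11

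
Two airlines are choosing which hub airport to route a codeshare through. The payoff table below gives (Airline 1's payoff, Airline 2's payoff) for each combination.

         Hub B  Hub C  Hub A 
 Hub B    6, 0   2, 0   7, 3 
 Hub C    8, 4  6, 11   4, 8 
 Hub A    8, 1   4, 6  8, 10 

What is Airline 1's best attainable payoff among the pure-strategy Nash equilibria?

8

Both Hub C is a pure NE (Airline 1: 6 ≥ 4; Airline 2: 11 ≥ 8). Airline 1 gets 6.
Both Hub A is a pure NE (Airline 1: 8 ≥ 7; Airline 2: 10 ≥ 6). Airline 1 gets 8.
Every other cell has a profitable deviation for at least one player. Highest of {6, 8} is 8.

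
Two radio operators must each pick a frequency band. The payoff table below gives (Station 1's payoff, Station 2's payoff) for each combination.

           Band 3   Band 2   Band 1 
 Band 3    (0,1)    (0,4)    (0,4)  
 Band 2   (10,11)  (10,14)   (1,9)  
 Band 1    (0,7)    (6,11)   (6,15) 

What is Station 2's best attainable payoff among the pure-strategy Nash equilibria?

Both Band 2 is a pure NE (Station 1: 10 ≥ 6; Station 2: 14 ≥ 11). Station 2 gets 14.
Both Band 1 is a pure NE (Station 1: 6 ≥ 1; Station 2: 15 ≥ 11). Station 2 gets 15.
Every other cell has a profitable deviation for at least one player. Highest of {14, 15} is 15.

15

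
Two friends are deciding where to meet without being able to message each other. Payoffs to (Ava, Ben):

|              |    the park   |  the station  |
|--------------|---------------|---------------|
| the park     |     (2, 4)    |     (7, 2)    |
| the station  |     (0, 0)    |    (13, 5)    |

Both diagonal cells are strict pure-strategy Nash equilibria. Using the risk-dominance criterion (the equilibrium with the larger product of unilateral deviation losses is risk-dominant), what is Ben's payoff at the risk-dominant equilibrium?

At both the park: Ava loses 2 − 0 = 2 by deviating; Ben loses 4 − 2 = 2. Product = 2·2 = 4.
At both the station: Ava loses 13 − 7 = 6 by deviating; Ben loses 5 − 0 = 5. Product = 6·5 = 30.
30 > 4, so both the station is risk-dominant. Ben's payoff there is 5.

5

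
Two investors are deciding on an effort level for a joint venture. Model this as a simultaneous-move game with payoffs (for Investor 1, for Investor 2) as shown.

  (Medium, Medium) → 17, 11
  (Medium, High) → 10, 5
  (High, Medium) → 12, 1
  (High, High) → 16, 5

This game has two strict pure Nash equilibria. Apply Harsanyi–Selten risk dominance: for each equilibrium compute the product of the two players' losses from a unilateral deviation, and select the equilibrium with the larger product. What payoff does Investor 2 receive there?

11

At both Medium: Investor 1 loses 17 − 12 = 5 by deviating; Investor 2 loses 11 − 5 = 6. Product = 5·6 = 30.
At both High: Investor 1 loses 16 − 10 = 6 by deviating; Investor 2 loses 5 − 1 = 4. Product = 6·4 = 24.
30 > 24, so both Medium is risk-dominant. Investor 2's payoff there is 11.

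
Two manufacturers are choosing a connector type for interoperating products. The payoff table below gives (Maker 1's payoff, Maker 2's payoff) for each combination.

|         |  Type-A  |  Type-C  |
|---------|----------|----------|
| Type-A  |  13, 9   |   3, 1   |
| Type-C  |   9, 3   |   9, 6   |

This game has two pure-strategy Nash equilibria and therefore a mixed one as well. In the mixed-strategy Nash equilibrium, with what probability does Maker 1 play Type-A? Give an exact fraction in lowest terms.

3/11

Maker 1's mix p on Type-A must make Maker 2 indifferent between Type-A and Type-C.
Maker 2's payoff from Type-A: 9p + 3(1−p). From Type-C: 1p + 6(1−p).
Set equal: 8p = 3(1−p) → p = 3/11.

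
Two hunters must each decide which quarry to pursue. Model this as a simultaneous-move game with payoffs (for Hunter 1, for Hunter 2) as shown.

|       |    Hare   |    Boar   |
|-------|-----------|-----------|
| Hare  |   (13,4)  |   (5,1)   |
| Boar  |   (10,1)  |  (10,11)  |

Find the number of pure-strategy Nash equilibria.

2

Both Hare: Hunter 1 gets 13 (best alternative 10); Hunter 2 gets 4 (best alternative 1). Neither deviates — NE.
Both Boar: Hunter 1 gets 10 (best alternative 5); Hunter 2 gets 11 (best alternative 1). Neither deviates — NE.
(Hare, Boar) is not a NE: Hunter 1 would switch to Boar (10 > 5).
No other cell survives both best-response checks, so there are 2 pure NE.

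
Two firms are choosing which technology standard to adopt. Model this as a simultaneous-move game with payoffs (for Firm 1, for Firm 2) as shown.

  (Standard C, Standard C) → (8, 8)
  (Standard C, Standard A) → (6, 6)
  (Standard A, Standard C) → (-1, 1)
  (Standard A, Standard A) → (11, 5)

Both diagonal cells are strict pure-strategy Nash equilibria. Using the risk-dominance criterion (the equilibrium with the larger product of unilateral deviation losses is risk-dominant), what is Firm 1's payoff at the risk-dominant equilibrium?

11

At both Standard C: Firm 1 loses 8 − (-1) = 9 by deviating; Firm 2 loses 8 − 6 = 2. Product = 9·2 = 18.
At both Standard A: Firm 1 loses 11 − 6 = 5 by deviating; Firm 2 loses 5 − 1 = 4. Product = 5·4 = 20.
20 > 18, so both Standard A is risk-dominant. Firm 1's payoff there is 11.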